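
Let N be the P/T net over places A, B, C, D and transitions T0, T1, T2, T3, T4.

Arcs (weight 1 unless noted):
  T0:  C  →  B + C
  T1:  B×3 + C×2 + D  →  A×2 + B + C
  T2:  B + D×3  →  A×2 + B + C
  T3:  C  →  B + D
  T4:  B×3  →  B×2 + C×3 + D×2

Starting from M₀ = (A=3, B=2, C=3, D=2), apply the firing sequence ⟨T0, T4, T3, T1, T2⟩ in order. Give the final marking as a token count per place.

step 1: fire T0:  (A=3, B=2, C=3, D=2) → (A=3, B=3, C=3, D=2)
step 2: fire T4:  (A=3, B=3, C=3, D=2) → (A=3, B=2, C=6, D=4)
step 3: fire T3:  (A=3, B=2, C=6, D=4) → (A=3, B=3, C=5, D=5)
step 4: fire T1:  (A=3, B=3, C=5, D=5) → (A=5, B=1, C=4, D=4)
step 5: fire T2:  (A=5, B=1, C=4, D=4) → (A=7, B=1, C=5, D=1)

(A=7, B=1, C=5, D=1)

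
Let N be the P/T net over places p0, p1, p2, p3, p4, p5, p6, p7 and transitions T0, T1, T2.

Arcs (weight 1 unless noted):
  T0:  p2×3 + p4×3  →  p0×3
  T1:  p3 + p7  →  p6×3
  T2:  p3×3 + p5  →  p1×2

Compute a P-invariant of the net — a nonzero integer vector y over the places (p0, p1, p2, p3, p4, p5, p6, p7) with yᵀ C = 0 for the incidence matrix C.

Incidence matrix C (rows=places, cols=transitions):
       T0   T1   T2
   p0   3    0    0
   p1   0    0    2
   p2  -3    0    0
   p3   0   -1   -3
   p4  -3    0    0
   p5   0    0   -1
   p6   0    3    0
   p7   0   -1    0

Candidate y = [1, 0, 1, 0, 0, 0, 0, 0]; check y·C column-wise:
  col T0: 1·3 + 1·-3 + 0·-3 = 0
  col T1: 1·0 + 1·0 + 0·-1 + 0·3 + 0·-1 = 0
  col T2: 1·0 + 0·2 + 1·0 + 0·-3 + 0·-1 = 0

y = (p0:1, p1:0, p2:1, p3:0, p4:0, p5:0, p6:0, p7:0)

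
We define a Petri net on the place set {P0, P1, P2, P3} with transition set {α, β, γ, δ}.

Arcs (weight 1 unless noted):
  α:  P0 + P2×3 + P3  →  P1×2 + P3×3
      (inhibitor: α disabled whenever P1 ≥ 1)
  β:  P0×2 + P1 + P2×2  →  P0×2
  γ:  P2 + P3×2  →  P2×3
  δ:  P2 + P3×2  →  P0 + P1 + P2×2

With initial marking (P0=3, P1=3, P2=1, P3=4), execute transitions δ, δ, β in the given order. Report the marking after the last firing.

step 1: fire δ:  (P0=3, P1=3, P2=1, P3=4) → (P0=4, P1=4, P2=2, P3=2)
step 2: fire δ:  (P0=4, P1=4, P2=2, P3=2) → (P0=5, P1=5, P2=3, P3=0)
step 3: fire β:  (P0=5, P1=5, P2=3, P3=0) → (P0=5, P1=4, P2=1, P3=0)

(P0=5, P1=4, P2=1, P3=0)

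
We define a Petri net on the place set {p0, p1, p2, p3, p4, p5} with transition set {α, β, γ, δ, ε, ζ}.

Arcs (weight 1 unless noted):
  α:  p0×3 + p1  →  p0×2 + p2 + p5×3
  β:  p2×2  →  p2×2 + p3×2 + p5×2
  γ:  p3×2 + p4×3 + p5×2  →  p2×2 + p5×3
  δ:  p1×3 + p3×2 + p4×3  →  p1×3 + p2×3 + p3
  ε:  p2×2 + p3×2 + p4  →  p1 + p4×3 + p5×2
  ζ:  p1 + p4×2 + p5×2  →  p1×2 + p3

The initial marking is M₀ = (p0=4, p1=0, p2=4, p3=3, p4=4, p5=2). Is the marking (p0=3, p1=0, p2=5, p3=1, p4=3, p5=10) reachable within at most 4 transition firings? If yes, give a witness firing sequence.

step 1: fire β:  (p0=4, p1=0, p2=4, p3=3, p4=4, p5=2) → (p0=4, p1=0, p2=4, p3=5, p4=4, p5=4)
step 2: fire γ:  (p0=4, p1=0, p2=4, p3=5, p4=4, p5=4) → (p0=4, p1=0, p2=6, p3=3, p4=1, p5=5)
step 3: fire ε:  (p0=4, p1=0, p2=6, p3=3, p4=1, p5=5) → (p0=4, p1=1, p2=4, p3=1, p4=3, p5=7)
step 4: fire α:  (p0=4, p1=1, p2=4, p3=1, p4=3, p5=7) → (p0=3, p1=0, p2=5, p3=1, p4=3, p5=10)

YES — reachable via ⟨β, γ, ε, α⟩ (4 firings)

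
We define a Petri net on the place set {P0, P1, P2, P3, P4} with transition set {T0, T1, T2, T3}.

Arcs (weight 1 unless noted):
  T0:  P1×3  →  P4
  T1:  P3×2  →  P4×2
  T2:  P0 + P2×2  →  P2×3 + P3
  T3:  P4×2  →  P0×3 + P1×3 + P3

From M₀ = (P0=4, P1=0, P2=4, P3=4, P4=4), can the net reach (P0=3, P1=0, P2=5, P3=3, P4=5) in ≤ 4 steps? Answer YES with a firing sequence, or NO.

depth 0: 1 marking
depth 1: 4 markings reached so far
depth 2: 11 markings reached so far
depth 3: 22 markings reached so far
depth 4: 38 markings reached so far
target is not among the 38 markings reachable within 4 steps

NO — not reachable within 4 firings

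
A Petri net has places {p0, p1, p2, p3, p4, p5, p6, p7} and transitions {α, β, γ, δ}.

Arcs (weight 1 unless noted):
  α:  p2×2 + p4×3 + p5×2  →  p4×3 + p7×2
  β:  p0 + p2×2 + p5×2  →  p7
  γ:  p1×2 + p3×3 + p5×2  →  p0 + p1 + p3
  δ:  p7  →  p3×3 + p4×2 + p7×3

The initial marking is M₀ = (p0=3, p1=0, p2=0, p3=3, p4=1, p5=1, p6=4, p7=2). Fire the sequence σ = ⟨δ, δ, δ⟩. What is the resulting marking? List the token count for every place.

step 1: fire δ:  (p0=3, p1=0, p2=0, p3=3, p4=1, p5=1, p6=4, p7=2) → (p0=3, p1=0, p2=0, p3=6, p4=3, p5=1, p6=4, p7=4)
step 2: fire δ:  (p0=3, p1=0, p2=0, p3=6, p4=3, p5=1, p6=4, p7=4) → (p0=3, p1=0, p2=0, p3=9, p4=5, p5=1, p6=4, p7=6)
step 3: fire δ:  (p0=3, p1=0, p2=0, p3=9, p4=5, p5=1, p6=4, p7=6) → (p0=3, p1=0, p2=0, p3=12, p4=7, p5=1, p6=4, p7=8)

(p0=3, p1=0, p2=0, p3=12, p4=7, p5=1, p6=4, p7=8)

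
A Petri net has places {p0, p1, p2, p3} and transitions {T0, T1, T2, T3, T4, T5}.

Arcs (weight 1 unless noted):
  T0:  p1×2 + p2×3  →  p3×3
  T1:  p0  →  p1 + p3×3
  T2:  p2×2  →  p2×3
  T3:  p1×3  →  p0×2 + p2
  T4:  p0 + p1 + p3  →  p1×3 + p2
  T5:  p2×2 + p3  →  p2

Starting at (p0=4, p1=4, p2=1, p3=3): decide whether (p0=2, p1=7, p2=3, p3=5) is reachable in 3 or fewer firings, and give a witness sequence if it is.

step 1: fire T1:  (p0=4, p1=4, p2=1, p3=3) → (p0=3, p1=5, p2=1, p3=6)
step 2: fire T4:  (p0=3, p1=5, p2=1, p3=6) → (p0=2, p1=7, p2=2, p3=5)
step 3: fire T2:  (p0=2, p1=7, p2=2, p3=5) → (p0=2, p1=7, p2=3, p3=5)

YES — reachable via ⟨T1, T4, T2⟩ (3 firings)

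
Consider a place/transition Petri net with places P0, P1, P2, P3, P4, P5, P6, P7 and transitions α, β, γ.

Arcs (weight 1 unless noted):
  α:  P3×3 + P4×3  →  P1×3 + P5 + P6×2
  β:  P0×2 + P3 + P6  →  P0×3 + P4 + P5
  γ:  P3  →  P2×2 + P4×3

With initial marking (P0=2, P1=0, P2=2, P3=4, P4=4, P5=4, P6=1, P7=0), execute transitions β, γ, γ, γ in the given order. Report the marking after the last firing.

step 1: fire β:  (P0=2, P1=0, P2=2, P3=4, P4=4, P5=4, P6=1, P7=0) → (P0=3, P1=0, P2=2, P3=3, P4=5, P5=5, P6=0, P7=0)
step 2: fire γ:  (P0=3, P1=0, P2=2, P3=3, P4=5, P5=5, P6=0, P7=0) → (P0=3, P1=0, P2=4, P3=2, P4=8, P5=5, P6=0, P7=0)
step 3: fire γ:  (P0=3, P1=0, P2=4, P3=2, P4=8, P5=5, P6=0, P7=0) → (P0=3, P1=0, P2=6, P3=1, P4=11, P5=5, P6=0, P7=0)
step 4: fire γ:  (P0=3, P1=0, P2=6, P3=1, P4=11, P5=5, P6=0, P7=0) → (P0=3, P1=0, P2=8, P3=0, P4=14, P5=5, P6=0, P7=0)

(P0=3, P1=0, P2=8, P3=0, P4=14, P5=5, P6=0, P7=0)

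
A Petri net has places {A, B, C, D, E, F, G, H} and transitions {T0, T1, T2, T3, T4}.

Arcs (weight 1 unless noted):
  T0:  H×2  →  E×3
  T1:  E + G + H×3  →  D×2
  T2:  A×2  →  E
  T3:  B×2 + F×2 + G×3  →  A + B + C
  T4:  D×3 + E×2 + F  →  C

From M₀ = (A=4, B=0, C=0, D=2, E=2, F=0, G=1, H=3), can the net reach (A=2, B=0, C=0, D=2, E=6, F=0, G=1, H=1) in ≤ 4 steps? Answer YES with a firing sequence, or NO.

YES — reachable via ⟨T0, T2⟩ (2 firings)

step 1: fire T0:  (A=4, B=0, C=0, D=2, E=2, F=0, G=1, H=3) → (A=4, B=0, C=0, D=2, E=5, F=0, G=1, H=1)
step 2: fire T2:  (A=4, B=0, C=0, D=2, E=5, F=0, G=1, H=1) → (A=2, B=0, C=0, D=2, E=6, F=0, G=1, H=1)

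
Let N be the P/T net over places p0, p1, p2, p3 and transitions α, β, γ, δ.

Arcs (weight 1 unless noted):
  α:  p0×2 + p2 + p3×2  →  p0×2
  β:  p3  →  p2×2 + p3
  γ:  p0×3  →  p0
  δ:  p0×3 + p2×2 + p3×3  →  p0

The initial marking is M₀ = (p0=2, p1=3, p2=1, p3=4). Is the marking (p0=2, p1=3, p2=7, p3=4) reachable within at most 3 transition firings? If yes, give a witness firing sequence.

YES — reachable via ⟨β, β, β⟩ (3 firings)

step 1: fire β:  (p0=2, p1=3, p2=1, p3=4) → (p0=2, p1=3, p2=3, p3=4)
step 2: fire β:  (p0=2, p1=3, p2=3, p3=4) → (p0=2, p1=3, p2=5, p3=4)
step 3: fire β:  (p0=2, p1=3, p2=5, p3=4) → (p0=2, p1=3, p2=7, p3=4)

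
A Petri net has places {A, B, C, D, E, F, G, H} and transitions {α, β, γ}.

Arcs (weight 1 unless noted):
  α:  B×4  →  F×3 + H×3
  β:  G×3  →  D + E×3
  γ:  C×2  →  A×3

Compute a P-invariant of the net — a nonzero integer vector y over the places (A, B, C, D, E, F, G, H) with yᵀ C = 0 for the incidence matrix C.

Incidence matrix C (rows=places, cols=transitions):
        α    β    γ
    A   0    0    3
    B  -4    0    0
    C   0    0   -2
    D   0    1    0
    E   0    3    0
    F   3    0    0
    G   0   -3    0
    H   3    0    0

Candidate y = [2, 0, 3, 0, 0, 0, 0, 0]; check y·C column-wise:
  col α: 2·0 + 0·-4 + 3·0 + 0·3 + 0·3 = 0
  col β: 2·0 + 3·0 + 0·1 + 0·3 + 0·-3 = 0
  col γ: 2·3 + 3·-2 = 0

y = (A:2, B:0, C:3, D:0, E:0, F:0, G:0, H:0)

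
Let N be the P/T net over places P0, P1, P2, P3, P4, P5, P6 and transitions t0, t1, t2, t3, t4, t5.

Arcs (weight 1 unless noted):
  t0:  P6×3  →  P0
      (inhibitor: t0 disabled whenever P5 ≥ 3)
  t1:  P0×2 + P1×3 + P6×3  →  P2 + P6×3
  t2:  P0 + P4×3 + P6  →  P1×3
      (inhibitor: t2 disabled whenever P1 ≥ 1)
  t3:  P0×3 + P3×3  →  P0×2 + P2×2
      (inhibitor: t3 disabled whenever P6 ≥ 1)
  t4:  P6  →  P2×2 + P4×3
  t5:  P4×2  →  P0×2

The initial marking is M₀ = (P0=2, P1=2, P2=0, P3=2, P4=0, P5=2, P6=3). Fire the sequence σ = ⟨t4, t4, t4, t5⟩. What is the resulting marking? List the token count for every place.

step 1: fire t4:  (P0=2, P1=2, P2=0, P3=2, P4=0, P5=2, P6=3) → (P0=2, P1=2, P2=2, P3=2, P4=3, P5=2, P6=2)
step 2: fire t4:  (P0=2, P1=2, P2=2, P3=2, P4=3, P5=2, P6=2) → (P0=2, P1=2, P2=4, P3=2, P4=6, P5=2, P6=1)
step 3: fire t4:  (P0=2, P1=2, P2=4, P3=2, P4=6, P5=2, P6=1) → (P0=2, P1=2, P2=6, P3=2, P4=9, P5=2, P6=0)
step 4: fire t5:  (P0=2, P1=2, P2=6, P3=2, P4=9, P5=2, P6=0) → (P0=4, P1=2, P2=6, P3=2, P4=7, P5=2, P6=0)

(P0=4, P1=2, P2=6, P3=2, P4=7, P5=2, P6=0)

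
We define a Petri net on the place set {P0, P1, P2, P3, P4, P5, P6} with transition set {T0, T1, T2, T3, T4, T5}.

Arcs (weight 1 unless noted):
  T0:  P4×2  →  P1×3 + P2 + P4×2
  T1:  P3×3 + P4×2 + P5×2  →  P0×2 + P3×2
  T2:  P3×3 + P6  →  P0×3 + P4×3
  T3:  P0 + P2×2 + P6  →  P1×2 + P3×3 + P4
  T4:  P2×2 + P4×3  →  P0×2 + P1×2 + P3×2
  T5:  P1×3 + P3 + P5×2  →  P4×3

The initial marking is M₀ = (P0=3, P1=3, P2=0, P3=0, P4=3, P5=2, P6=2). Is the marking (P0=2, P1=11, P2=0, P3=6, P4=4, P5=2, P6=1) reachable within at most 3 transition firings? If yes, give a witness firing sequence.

depth 0: 1 marking
depth 1: 2 markings reached so far
depth 2: 3 markings reached so far
depth 3: 6 markings reached so far
target is not among the 6 markings reachable within 3 steps

NO — not reachable within 3 firings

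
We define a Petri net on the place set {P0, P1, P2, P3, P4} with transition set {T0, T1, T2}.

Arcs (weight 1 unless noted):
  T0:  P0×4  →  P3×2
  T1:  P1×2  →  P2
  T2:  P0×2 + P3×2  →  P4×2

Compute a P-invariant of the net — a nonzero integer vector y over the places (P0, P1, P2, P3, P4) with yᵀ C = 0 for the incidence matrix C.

y = (P0:0, P1:1, P2:2, P3:0, P4:0)

Incidence matrix C (rows=places, cols=transitions):
       T0   T1   T2
   P0  -4    0   -2
   P1   0   -2    0
   P2   0    1    0
   P3   2    0   -2
   P4   0    0    2

Candidate y = [0, 1, 2, 0, 0]; check y·C column-wise:
  col T0: 0·-4 + 1·0 + 2·0 + 0·2 = 0
  col T1: 1·-2 + 2·1 = 0
  col T2: 0·-2 + 1·0 + 2·0 + 0·-2 + 0·2 = 0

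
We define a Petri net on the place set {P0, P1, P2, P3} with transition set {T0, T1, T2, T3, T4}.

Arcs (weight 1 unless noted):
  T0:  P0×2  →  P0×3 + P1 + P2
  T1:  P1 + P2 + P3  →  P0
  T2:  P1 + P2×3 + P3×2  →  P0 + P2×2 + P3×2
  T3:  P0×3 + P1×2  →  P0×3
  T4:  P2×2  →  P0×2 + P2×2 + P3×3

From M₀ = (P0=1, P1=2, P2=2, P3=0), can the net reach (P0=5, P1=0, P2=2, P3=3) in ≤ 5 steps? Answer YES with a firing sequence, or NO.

step 1: fire T4:  (P0=1, P1=2, P2=2, P3=0) → (P0=3, P1=2, P2=2, P3=3)
step 2: fire T0:  (P0=3, P1=2, P2=2, P3=3) → (P0=4, P1=3, P2=3, P3=3)
step 3: fire T2:  (P0=4, P1=3, P2=3, P3=3) → (P0=5, P1=2, P2=2, P3=3)
step 4: fire T3:  (P0=5, P1=2, P2=2, P3=3) → (P0=5, P1=0, P2=2, P3=3)

YES — reachable via ⟨T4, T0, T2, T3⟩ (4 firings)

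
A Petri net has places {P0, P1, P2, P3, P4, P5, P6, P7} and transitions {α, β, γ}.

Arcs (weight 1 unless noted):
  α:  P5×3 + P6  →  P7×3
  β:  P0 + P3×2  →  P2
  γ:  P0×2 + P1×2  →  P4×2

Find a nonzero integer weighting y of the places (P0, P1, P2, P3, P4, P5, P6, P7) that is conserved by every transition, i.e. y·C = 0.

Incidence matrix C (rows=places, cols=transitions):
        α    β    γ
   P0   0   -1   -2
   P1   0    0   -2
   P2   0    1    0
   P3   0   -2    0
   P4   0    0    2
   P5  -3    0    0
   P6  -1    0    0
   P7   3    0    0

Candidate y = [1, -1, 1, 0, 0, 0, 0, 0]; check y·C column-wise:
  col α: 1·0 + -1·0 + 1·0 + 0·-3 + 0·-1 + 0·3 = 0
  col β: 1·-1 + -1·0 + 1·1 + 0·-2 = 0
  col γ: 1·-2 + -1·-2 + 1·0 + 0·2 = 0

y = (P0:1, P1:-1, P2:1, P3:0, P4:0, P5:0, P6:0, P7:0)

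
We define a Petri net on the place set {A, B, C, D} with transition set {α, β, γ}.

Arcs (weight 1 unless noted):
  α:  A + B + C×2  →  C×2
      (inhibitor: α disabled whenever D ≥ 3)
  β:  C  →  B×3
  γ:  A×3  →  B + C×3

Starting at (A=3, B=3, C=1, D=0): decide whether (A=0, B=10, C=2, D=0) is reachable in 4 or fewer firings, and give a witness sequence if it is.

step 1: fire β:  (A=3, B=3, C=1, D=0) → (A=3, B=6, C=0, D=0)
step 2: fire γ:  (A=3, B=6, C=0, D=0) → (A=0, B=7, C=3, D=0)
step 3: fire β:  (A=0, B=7, C=3, D=0) → (A=0, B=10, C=2, D=0)

YES — reachable via ⟨β, γ, β⟩ (3 firings)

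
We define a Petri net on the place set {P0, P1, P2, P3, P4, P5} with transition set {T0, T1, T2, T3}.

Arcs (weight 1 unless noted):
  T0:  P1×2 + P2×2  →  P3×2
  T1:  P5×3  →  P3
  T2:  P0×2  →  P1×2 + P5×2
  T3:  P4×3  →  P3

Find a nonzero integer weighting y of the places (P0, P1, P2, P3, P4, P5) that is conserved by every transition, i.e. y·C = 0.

y = (P0:1, P1:1, P2:-1, P3:0, P4:0, P5:0)

Incidence matrix C (rows=places, cols=transitions):
       T0   T1   T2   T3
   P0   0    0   -2    0
   P1  -2    0    2    0
   P2  -2    0    0    0
   P3   2    1    0    1
   P4   0    0    0   -3
   P5   0   -3    2    0

Candidate y = [1, 1, -1, 0, 0, 0]; check y·C column-wise:
  col T0: 1·0 + 1·-2 + -1·-2 + 0·2 = 0
  col T1: 1·0 + 1·0 + -1·0 + 0·1 + 0·-3 = 0
  col T2: 1·-2 + 1·2 + -1·0 + 0·2 = 0
  col T3: 1·0 + 1·0 + -1·0 + 0·1 + 0·-3 = 0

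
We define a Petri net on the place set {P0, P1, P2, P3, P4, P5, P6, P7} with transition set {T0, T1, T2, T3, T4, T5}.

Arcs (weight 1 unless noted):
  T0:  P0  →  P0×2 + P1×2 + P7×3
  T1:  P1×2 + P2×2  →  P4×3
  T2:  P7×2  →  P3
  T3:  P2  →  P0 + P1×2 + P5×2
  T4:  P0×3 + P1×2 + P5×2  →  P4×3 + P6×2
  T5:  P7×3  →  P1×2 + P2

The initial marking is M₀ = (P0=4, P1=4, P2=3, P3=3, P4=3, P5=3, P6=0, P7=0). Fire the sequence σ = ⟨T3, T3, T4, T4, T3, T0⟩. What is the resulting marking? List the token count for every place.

(P0=2, P1=8, P2=0, P3=3, P4=9, P5=5, P6=4, P7=3)

step 1: fire T3:  (P0=4, P1=4, P2=3, P3=3, P4=3, P5=3, P6=0, P7=0) → (P0=5, P1=6, P2=2, P3=3, P4=3, P5=5, P6=0, P7=0)
step 2: fire T3:  (P0=5, P1=6, P2=2, P3=3, P4=3, P5=5, P6=0, P7=0) → (P0=6, P1=8, P2=1, P3=3, P4=3, P5=7, P6=0, P7=0)
step 3: fire T4:  (P0=6, P1=8, P2=1, P3=3, P4=3, P5=7, P6=0, P7=0) → (P0=3, P1=6, P2=1, P3=3, P4=6, P5=5, P6=2, P7=0)
step 4: fire T4:  (P0=3, P1=6, P2=1, P3=3, P4=6, P5=5, P6=2, P7=0) → (P0=0, P1=4, P2=1, P3=3, P4=9, P5=3, P6=4, P7=0)
step 5: fire T3:  (P0=0, P1=4, P2=1, P3=3, P4=9, P5=3, P6=4, P7=0) → (P0=1, P1=6, P2=0, P3=3, P4=9, P5=5, P6=4, P7=0)
step 6: fire T0:  (P0=1, P1=6, P2=0, P3=3, P4=9, P5=5, P6=4, P7=0) → (P0=2, P1=8, P2=0, P3=3, P4=9, P5=5, P6=4, P7=3)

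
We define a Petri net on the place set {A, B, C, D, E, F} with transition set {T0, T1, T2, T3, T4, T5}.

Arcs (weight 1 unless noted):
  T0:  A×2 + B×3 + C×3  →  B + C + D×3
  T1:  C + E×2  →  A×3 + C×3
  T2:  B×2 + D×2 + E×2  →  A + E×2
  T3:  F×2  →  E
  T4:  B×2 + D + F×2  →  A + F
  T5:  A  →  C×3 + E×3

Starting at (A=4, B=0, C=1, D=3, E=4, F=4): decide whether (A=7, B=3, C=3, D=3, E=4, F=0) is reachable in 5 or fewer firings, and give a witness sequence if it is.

NO — not reachable within 5 firings

depth 0: 1 marking
depth 1: 4 markings reached so far
depth 2: 10 markings reached so far
depth 3: 18 markings reached so far
depth 4: 28 markings reached so far
depth 5: 39 markings reached so far
target is not among the 39 markings reachable within 5 steps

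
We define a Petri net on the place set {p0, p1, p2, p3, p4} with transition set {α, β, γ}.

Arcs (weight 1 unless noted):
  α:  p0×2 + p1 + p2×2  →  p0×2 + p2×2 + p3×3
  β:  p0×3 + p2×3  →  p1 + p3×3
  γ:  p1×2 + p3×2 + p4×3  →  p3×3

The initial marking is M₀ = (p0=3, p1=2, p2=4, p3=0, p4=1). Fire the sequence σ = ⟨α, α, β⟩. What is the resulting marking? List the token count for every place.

step 1: fire α:  (p0=3, p1=2, p2=4, p3=0, p4=1) → (p0=3, p1=1, p2=4, p3=3, p4=1)
step 2: fire α:  (p0=3, p1=1, p2=4, p3=3, p4=1) → (p0=3, p1=0, p2=4, p3=6, p4=1)
step 3: fire β:  (p0=3, p1=0, p2=4, p3=6, p4=1) → (p0=0, p1=1, p2=1, p3=9, p4=1)

(p0=0, p1=1, p2=1, p3=9, p4=1)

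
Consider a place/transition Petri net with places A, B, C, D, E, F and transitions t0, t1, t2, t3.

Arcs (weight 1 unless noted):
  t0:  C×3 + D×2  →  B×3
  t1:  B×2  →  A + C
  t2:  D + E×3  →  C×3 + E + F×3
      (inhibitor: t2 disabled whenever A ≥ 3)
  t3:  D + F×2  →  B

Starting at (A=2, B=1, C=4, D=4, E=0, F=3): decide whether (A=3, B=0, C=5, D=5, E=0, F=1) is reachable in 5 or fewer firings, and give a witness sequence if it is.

depth 0: 1 marking
depth 1: 3 markings reached so far
depth 2: 6 markings reached so far
depth 3: 8 markings reached so far
depth 4: 10 markings reached so far
depth 5: 11 markings reached so far
target is not among the 11 markings reachable within 5 steps

NO — not reachable within 5 firings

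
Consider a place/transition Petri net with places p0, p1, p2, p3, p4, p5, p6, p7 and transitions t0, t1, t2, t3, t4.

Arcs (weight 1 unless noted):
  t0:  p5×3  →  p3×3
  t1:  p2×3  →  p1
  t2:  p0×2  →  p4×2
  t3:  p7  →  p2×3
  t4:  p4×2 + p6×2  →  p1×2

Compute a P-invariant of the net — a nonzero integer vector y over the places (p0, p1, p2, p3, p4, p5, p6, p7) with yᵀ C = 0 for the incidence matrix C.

y = (p0:0, p1:0, p2:0, p3:1, p4:0, p5:1, p6:0, p7:0)

Incidence matrix C (rows=places, cols=transitions):
       t0   t1   t2   t3   t4
   p0   0    0   -2    0    0
   p1   0    1    0    0    2
   p2   0   -3    0    3    0
   p3   3    0    0    0    0
   p4   0    0    2    0   -2
   p5  -3    0    0    0    0
   p6   0    0    0    0   -2
   p7   0    0    0   -1    0

Candidate y = [0, 0, 0, 1, 0, 1, 0, 0]; check y·C column-wise:
  col t0: 1·3 + 1·-3 = 0
  col t1: 0·1 + 0·-3 + 1·0 + 1·0 = 0
  col t2: 0·-2 + 1·0 + 0·2 + 1·0 = 0
  col t3: 0·3 + 1·0 + 1·0 + 0·-1 = 0
  col t4: 0·2 + 1·0 + 0·-2 + 1·0 + 0·-2 = 0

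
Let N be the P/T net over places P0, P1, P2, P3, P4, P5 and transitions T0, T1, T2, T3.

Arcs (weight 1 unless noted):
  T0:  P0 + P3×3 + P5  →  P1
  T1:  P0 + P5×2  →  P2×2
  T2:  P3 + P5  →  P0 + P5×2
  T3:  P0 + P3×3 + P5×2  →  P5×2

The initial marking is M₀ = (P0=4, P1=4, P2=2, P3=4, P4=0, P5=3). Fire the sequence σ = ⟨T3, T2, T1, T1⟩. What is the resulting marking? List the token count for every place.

step 1: fire T3:  (P0=4, P1=4, P2=2, P3=4, P4=0, P5=3) → (P0=3, P1=4, P2=2, P3=1, P4=0, P5=3)
step 2: fire T2:  (P0=3, P1=4, P2=2, P3=1, P4=0, P5=3) → (P0=4, P1=4, P2=2, P3=0, P4=0, P5=4)
step 3: fire T1:  (P0=4, P1=4, P2=2, P3=0, P4=0, P5=4) → (P0=3, P1=4, P2=4, P3=0, P4=0, P5=2)
step 4: fire T1:  (P0=3, P1=4, P2=4, P3=0, P4=0, P5=2) → (P0=2, P1=4, P2=6, P3=0, P4=0, P5=0)

(P0=2, P1=4, P2=6, P3=0, P4=0, P5=0)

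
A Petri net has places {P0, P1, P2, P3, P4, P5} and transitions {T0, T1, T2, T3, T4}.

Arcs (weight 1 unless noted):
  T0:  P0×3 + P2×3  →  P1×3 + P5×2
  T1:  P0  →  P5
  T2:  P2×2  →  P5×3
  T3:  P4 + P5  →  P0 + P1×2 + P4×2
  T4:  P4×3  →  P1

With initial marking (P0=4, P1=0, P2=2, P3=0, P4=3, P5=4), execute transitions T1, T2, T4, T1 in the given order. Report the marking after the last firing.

step 1: fire T1:  (P0=4, P1=0, P2=2, P3=0, P4=3, P5=4) → (P0=3, P1=0, P2=2, P3=0, P4=3, P5=5)
step 2: fire T2:  (P0=3, P1=0, P2=2, P3=0, P4=3, P5=5) → (P0=3, P1=0, P2=0, P3=0, P4=3, P5=8)
step 3: fire T4:  (P0=3, P1=0, P2=0, P3=0, P4=3, P5=8) → (P0=3, P1=1, P2=0, P3=0, P4=0, P5=8)
step 4: fire T1:  (P0=3, P1=1, P2=0, P3=0, P4=0, P5=8) → (P0=2, P1=1, P2=0, P3=0, P4=0, P5=9)

(P0=2, P1=1, P2=0, P3=0, P4=0, P5=9)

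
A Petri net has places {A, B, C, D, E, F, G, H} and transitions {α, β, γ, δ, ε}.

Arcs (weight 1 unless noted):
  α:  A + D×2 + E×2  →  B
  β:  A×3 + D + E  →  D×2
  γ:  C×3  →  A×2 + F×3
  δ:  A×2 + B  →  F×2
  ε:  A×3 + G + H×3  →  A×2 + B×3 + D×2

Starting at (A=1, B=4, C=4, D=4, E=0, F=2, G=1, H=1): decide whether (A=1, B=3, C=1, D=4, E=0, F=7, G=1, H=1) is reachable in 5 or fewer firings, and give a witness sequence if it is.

YES — reachable via ⟨γ, δ⟩ (2 firings)

step 1: fire γ:  (A=1, B=4, C=4, D=4, E=0, F=2, G=1, H=1) → (A=3, B=4, C=1, D=4, E=0, F=5, G=1, H=1)
step 2: fire δ:  (A=3, B=4, C=1, D=4, E=0, F=5, G=1, H=1) → (A=1, B=3, C=1, D=4, E=0, F=7, G=1, H=1)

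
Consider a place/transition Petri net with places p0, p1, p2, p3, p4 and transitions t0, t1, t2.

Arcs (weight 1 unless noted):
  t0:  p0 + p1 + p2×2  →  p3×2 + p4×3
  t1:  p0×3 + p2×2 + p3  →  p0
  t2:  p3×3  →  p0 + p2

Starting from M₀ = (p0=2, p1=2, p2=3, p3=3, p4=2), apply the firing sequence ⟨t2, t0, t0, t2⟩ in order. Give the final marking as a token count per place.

step 1: fire t2:  (p0=2, p1=2, p2=3, p3=3, p4=2) → (p0=3, p1=2, p2=4, p3=0, p4=2)
step 2: fire t0:  (p0=3, p1=2, p2=4, p3=0, p4=2) → (p0=2, p1=1, p2=2, p3=2, p4=5)
step 3: fire t0:  (p0=2, p1=1, p2=2, p3=2, p4=5) → (p0=1, p1=0, p2=0, p3=4, p4=8)
step 4: fire t2:  (p0=1, p1=0, p2=0, p3=4, p4=8) → (p0=2, p1=0, p2=1, p3=1, p4=8)

(p0=2, p1=0, p2=1, p3=1, p4=8)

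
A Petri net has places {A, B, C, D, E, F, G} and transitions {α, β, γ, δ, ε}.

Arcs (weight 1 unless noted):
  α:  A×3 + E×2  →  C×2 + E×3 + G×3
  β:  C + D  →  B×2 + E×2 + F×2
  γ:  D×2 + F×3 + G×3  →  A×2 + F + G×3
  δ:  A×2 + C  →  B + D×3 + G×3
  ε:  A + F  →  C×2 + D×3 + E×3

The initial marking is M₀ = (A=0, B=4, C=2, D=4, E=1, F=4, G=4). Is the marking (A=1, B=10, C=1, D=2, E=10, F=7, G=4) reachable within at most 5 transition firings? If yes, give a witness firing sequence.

YES — reachable via ⟨β, β, γ, ε, β⟩ (5 firings)

step 1: fire β:  (A=0, B=4, C=2, D=4, E=1, F=4, G=4) → (A=0, B=6, C=1, D=3, E=3, F=6, G=4)
step 2: fire β:  (A=0, B=6, C=1, D=3, E=3, F=6, G=4) → (A=0, B=8, C=0, D=2, E=5, F=8, G=4)
step 3: fire γ:  (A=0, B=8, C=0, D=2, E=5, F=8, G=4) → (A=2, B=8, C=0, D=0, E=5, F=6, G=4)
step 4: fire ε:  (A=2, B=8, C=0, D=0, E=5, F=6, G=4) → (A=1, B=8, C=2, D=3, E=8, F=5, G=4)
step 5: fire β:  (A=1, B=8, C=2, D=3, E=8, F=5, G=4) → (A=1, B=10, C=1, D=2, E=10, F=7, G=4)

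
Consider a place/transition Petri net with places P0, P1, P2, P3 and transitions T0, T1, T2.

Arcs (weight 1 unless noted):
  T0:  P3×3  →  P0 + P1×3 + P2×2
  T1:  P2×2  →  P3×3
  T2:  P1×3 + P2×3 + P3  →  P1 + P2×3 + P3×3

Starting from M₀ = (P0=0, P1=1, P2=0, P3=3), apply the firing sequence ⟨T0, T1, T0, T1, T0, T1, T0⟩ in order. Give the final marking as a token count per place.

step 1: fire T0:  (P0=0, P1=1, P2=0, P3=3) → (P0=1, P1=4, P2=2, P3=0)
step 2: fire T1:  (P0=1, P1=4, P2=2, P3=0) → (P0=1, P1=4, P2=0, P3=3)
step 3: fire T0:  (P0=1, P1=4, P2=0, P3=3) → (P0=2, P1=7, P2=2, P3=0)
step 4: fire T1:  (P0=2, P1=7, P2=2, P3=0) → (P0=2, P1=7, P2=0, P3=3)
step 5: fire T0:  (P0=2, P1=7, P2=0, P3=3) → (P0=3, P1=10, P2=2, P3=0)
step 6: fire T1:  (P0=3, P1=10, P2=2, P3=0) → (P0=3, P1=10, P2=0, P3=3)
step 7: fire T0:  (P0=3, P1=10, P2=0, P3=3) → (P0=4, P1=13, P2=2, P3=0)

(P0=4, P1=13, P2=2, P3=0)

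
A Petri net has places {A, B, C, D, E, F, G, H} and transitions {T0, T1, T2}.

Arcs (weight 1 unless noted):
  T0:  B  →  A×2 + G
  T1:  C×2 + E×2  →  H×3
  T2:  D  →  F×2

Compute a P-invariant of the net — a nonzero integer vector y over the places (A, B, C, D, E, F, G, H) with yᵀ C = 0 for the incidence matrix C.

y = (A:1, B:2, C:0, D:0, E:0, F:0, G:0, H:0)

Incidence matrix C (rows=places, cols=transitions):
       T0   T1   T2
    A   2    0    0
    B  -1    0    0
    C   0   -2    0
    D   0    0   -1
    E   0   -2    0
    F   0    0    2
    G   1    0    0
    H   0    3    0

Candidate y = [1, 2, 0, 0, 0, 0, 0, 0]; check y·C column-wise:
  col T0: 1·2 + 2·-1 + 0·1 = 0
  col T1: 1·0 + 2·0 + 0·-2 + 0·-2 + 0·3 = 0
  col T2: 1·0 + 2·0 + 0·-1 + 0·2 = 0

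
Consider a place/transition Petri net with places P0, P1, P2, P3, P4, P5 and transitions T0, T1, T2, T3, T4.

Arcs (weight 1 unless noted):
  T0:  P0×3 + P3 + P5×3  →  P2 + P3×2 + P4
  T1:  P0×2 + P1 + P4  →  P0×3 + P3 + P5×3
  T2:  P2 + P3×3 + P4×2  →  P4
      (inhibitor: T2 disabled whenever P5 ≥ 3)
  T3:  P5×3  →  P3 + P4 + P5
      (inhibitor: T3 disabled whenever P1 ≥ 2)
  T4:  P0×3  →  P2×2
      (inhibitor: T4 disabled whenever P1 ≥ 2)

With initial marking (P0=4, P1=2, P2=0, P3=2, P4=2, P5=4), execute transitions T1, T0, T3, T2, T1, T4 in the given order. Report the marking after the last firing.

step 1: fire T1:  (P0=4, P1=2, P2=0, P3=2, P4=2, P5=4) → (P0=5, P1=1, P2=0, P3=3, P4=1, P5=7)
step 2: fire T0:  (P0=5, P1=1, P2=0, P3=3, P4=1, P5=7) → (P0=2, P1=1, P2=1, P3=4, P4=2, P5=4)
step 3: fire T3:  (P0=2, P1=1, P2=1, P3=4, P4=2, P5=4) → (P0=2, P1=1, P2=1, P3=5, P4=3, P5=2)
step 4: fire T2:  (P0=2, P1=1, P2=1, P3=5, P4=3, P5=2) → (P0=2, P1=1, P2=0, P3=2, P4=2, P5=2)
step 5: fire T1:  (P0=2, P1=1, P2=0, P3=2, P4=2, P5=2) → (P0=3, P1=0, P2=0, P3=3, P4=1, P5=5)
step 6: fire T4:  (P0=3, P1=0, P2=0, P3=3, P4=1, P5=5) → (P0=0, P1=0, P2=2, P3=3, P4=1, P5=5)

(P0=0, P1=0, P2=2, P3=3, P4=1, P5=5)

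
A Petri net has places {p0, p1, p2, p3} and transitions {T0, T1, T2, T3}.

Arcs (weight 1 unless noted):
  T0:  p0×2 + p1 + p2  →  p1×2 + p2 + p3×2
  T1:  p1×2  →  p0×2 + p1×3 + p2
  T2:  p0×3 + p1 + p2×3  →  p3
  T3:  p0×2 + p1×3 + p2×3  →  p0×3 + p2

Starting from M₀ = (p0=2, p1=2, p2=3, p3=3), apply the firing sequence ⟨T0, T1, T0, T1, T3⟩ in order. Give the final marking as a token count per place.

(p0=3, p1=3, p2=3, p3=7)

step 1: fire T0:  (p0=2, p1=2, p2=3, p3=3) → (p0=0, p1=3, p2=3, p3=5)
step 2: fire T1:  (p0=0, p1=3, p2=3, p3=5) → (p0=2, p1=4, p2=4, p3=5)
step 3: fire T0:  (p0=2, p1=4, p2=4, p3=5) → (p0=0, p1=5, p2=4, p3=7)
step 4: fire T1:  (p0=0, p1=5, p2=4, p3=7) → (p0=2, p1=6, p2=5, p3=7)
step 5: fire T3:  (p0=2, p1=6, p2=5, p3=7) → (p0=3, p1=3, p2=3, p3=7)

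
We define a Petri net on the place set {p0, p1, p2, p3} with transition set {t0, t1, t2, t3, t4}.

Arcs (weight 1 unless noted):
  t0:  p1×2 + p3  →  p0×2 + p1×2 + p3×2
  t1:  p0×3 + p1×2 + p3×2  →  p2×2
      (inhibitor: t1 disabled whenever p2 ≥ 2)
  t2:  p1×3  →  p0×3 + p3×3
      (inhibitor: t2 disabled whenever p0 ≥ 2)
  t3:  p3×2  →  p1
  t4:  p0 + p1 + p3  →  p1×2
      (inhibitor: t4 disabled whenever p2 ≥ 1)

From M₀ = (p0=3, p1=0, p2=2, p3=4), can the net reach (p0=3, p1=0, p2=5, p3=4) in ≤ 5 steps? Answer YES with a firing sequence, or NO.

NO — not reachable within 5 firings

depth 0: 1 marking
depth 1: 2 markings reached so far
depth 2: 3 markings reached so far
depth 3: 3 markings reached so far
(frontier empty at depth 3; search complete)
target is not among the 3 markings reachable within 5 steps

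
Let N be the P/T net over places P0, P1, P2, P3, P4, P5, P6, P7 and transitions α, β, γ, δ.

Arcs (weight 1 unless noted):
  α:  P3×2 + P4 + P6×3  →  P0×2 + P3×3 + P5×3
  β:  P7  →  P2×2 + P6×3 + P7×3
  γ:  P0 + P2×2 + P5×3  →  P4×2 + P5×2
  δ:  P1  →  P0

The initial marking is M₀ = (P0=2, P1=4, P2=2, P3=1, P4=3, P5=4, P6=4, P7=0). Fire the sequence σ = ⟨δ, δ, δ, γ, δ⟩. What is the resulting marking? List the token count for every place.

step 1: fire δ:  (P0=2, P1=4, P2=2, P3=1, P4=3, P5=4, P6=4, P7=0) → (P0=3, P1=3, P2=2, P3=1, P4=3, P5=4, P6=4, P7=0)
step 2: fire δ:  (P0=3, P1=3, P2=2, P3=1, P4=3, P5=4, P6=4, P7=0) → (P0=4, P1=2, P2=2, P3=1, P4=3, P5=4, P6=4, P7=0)
step 3: fire δ:  (P0=4, P1=2, P2=2, P3=1, P4=3, P5=4, P6=4, P7=0) → (P0=5, P1=1, P2=2, P3=1, P4=3, P5=4, P6=4, P7=0)
step 4: fire γ:  (P0=5, P1=1, P2=2, P3=1, P4=3, P5=4, P6=4, P7=0) → (P0=4, P1=1, P2=0, P3=1, P4=5, P5=3, P6=4, P7=0)
step 5: fire δ:  (P0=4, P1=1, P2=0, P3=1, P4=5, P5=3, P6=4, P7=0) → (P0=5, P1=0, P2=0, P3=1, P4=5, P5=3, P6=4, P7=0)

(P0=5, P1=0, P2=0, P3=1, P4=5, P5=3, P6=4, P7=0)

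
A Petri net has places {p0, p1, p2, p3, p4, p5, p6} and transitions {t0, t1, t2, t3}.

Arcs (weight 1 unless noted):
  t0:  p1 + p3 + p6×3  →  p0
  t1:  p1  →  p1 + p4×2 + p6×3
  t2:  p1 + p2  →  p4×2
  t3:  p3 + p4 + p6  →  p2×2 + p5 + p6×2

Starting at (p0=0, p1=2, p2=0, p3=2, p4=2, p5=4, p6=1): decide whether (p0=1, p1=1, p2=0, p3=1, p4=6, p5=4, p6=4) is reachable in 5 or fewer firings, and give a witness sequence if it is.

step 1: fire t1:  (p0=0, p1=2, p2=0, p3=2, p4=2, p5=4, p6=1) → (p0=0, p1=2, p2=0, p3=2, p4=4, p5=4, p6=4)
step 2: fire t0:  (p0=0, p1=2, p2=0, p3=2, p4=4, p5=4, p6=4) → (p0=1, p1=1, p2=0, p3=1, p4=4, p5=4, p6=1)
step 3: fire t1:  (p0=1, p1=1, p2=0, p3=1, p4=4, p5=4, p6=1) → (p0=1, p1=1, p2=0, p3=1, p4=6, p5=4, p6=4)

YES — reachable via ⟨t1, t0, t1⟩ (3 firings)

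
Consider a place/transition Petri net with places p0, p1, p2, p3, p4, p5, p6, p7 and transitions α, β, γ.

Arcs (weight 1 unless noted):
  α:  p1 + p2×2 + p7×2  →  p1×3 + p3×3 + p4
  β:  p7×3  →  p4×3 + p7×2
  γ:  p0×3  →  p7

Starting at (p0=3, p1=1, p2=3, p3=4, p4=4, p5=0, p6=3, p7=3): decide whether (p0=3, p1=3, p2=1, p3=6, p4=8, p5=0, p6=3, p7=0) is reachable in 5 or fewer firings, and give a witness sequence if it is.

depth 0: 1 marking
depth 1: 4 markings reached so far
depth 2: 7 markings reached so far
depth 3: 9 markings reached so far
depth 4: 10 markings reached so far
depth 5: 10 markings reached so far
(frontier empty at depth 5; search complete)
target is not among the 10 markings reachable within 5 steps

NO — not reachable within 5 firings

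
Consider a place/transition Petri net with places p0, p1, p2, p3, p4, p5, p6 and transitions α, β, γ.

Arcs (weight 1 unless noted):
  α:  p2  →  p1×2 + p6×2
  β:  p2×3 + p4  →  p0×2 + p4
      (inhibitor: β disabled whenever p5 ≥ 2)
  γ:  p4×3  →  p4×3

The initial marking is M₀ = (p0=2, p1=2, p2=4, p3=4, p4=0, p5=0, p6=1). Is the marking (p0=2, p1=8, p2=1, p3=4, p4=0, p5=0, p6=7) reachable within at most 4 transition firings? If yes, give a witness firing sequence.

step 1: fire α:  (p0=2, p1=2, p2=4, p3=4, p4=0, p5=0, p6=1) → (p0=2, p1=4, p2=3, p3=4, p4=0, p5=0, p6=3)
step 2: fire α:  (p0=2, p1=4, p2=3, p3=4, p4=0, p5=0, p6=3) → (p0=2, p1=6, p2=2, p3=4, p4=0, p5=0, p6=5)
step 3: fire α:  (p0=2, p1=6, p2=2, p3=4, p4=0, p5=0, p6=5) → (p0=2, p1=8, p2=1, p3=4, p4=0, p5=0, p6=7)

YES — reachable via ⟨α, α, α⟩ (3 firings)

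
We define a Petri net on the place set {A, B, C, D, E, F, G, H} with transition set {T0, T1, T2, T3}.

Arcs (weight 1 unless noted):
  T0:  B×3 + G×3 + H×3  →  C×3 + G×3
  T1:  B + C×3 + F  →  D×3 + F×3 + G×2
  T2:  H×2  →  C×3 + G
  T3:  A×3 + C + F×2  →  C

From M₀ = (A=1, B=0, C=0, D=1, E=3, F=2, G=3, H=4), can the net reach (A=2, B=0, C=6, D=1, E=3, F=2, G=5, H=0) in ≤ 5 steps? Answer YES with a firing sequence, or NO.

depth 0: 1 marking
depth 1: 2 markings reached so far
depth 2: 3 markings reached so far
depth 3: 3 markings reached so far
(frontier empty at depth 3; search complete)
target is not among the 3 markings reachable within 5 steps

NO — not reachable within 5 firings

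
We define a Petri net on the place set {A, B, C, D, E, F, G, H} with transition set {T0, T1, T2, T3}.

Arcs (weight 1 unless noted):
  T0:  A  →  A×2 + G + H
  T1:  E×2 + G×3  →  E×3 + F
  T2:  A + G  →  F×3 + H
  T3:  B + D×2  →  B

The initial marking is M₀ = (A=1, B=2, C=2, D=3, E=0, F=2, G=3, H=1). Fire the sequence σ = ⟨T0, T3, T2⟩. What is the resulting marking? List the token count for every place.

(A=1, B=2, C=2, D=1, E=0, F=5, G=3, H=3)

step 1: fire T0:  (A=1, B=2, C=2, D=3, E=0, F=2, G=3, H=1) → (A=2, B=2, C=2, D=3, E=0, F=2, G=4, H=2)
step 2: fire T3:  (A=2, B=2, C=2, D=3, E=0, F=2, G=4, H=2) → (A=2, B=2, C=2, D=1, E=0, F=2, G=4, H=2)
step 3: fire T2:  (A=2, B=2, C=2, D=1, E=0, F=2, G=4, H=2) → (A=1, B=2, C=2, D=1, E=0, F=5, G=3, H=3)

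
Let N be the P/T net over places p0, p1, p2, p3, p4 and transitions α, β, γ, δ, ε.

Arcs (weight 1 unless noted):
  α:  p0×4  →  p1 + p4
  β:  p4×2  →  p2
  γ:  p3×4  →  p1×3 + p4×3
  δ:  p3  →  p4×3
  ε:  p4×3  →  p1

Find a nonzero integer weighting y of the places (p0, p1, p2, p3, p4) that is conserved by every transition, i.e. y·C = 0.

y = (p0:1, p1:3, p2:2, p3:3, p4:1)

Incidence matrix C (rows=places, cols=transitions):
        α    β    γ    δ    ε
   p0  -4    0    0    0    0
   p1   1    0    3    0    1
   p2   0    1    0    0    0
   p3   0    0   -4   -1    0
   p4   1   -2    3    3   -3

Candidate y = [1, 3, 2, 3, 1]; check y·C column-wise:
  col α: 1·-4 + 3·1 + 2·0 + 3·0 + 1·1 = 0
  col β: 1·0 + 3·0 + 2·1 + 3·0 + 1·-2 = 0
  col γ: 1·0 + 3·3 + 2·0 + 3·-4 + 1·3 = 0
  col δ: 1·0 + 3·0 + 2·0 + 3·-1 + 1·3 = 0
  col ε: 1·0 + 3·1 + 2·0 + 3·0 + 1·-3 = 0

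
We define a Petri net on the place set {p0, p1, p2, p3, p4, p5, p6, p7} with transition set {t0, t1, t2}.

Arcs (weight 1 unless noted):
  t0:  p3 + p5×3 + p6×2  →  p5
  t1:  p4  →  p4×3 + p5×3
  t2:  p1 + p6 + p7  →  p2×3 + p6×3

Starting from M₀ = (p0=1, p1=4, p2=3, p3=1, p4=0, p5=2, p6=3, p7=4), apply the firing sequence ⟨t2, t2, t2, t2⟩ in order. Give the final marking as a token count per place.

(p0=1, p1=0, p2=15, p3=1, p4=0, p5=2, p6=11, p7=0)

step 1: fire t2:  (p0=1, p1=4, p2=3, p3=1, p4=0, p5=2, p6=3, p7=4) → (p0=1, p1=3, p2=6, p3=1, p4=0, p5=2, p6=5, p7=3)
step 2: fire t2:  (p0=1, p1=3, p2=6, p3=1, p4=0, p5=2, p6=5, p7=3) → (p0=1, p1=2, p2=9, p3=1, p4=0, p5=2, p6=7, p7=2)
step 3: fire t2:  (p0=1, p1=2, p2=9, p3=1, p4=0, p5=2, p6=7, p7=2) → (p0=1, p1=1, p2=12, p3=1, p4=0, p5=2, p6=9, p7=1)
step 4: fire t2:  (p0=1, p1=1, p2=12, p3=1, p4=0, p5=2, p6=9, p7=1) → (p0=1, p1=0, p2=15, p3=1, p4=0, p5=2, p6=11, p7=0)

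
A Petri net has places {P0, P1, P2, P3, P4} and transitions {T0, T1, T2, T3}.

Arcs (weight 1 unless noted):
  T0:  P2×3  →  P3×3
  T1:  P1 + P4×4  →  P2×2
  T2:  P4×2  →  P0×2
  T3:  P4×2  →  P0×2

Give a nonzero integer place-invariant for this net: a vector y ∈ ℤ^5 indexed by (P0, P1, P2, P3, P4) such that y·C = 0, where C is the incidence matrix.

y = (P0:0, P1:2, P2:1, P3:1, P4:0)

Incidence matrix C (rows=places, cols=transitions):
       T0   T1   T2   T3
   P0   0    0    2    2
   P1   0   -1    0    0
   P2  -3    2    0    0
   P3   3    0    0    0
   P4   0   -4   -2   -2

Candidate y = [0, 2, 1, 1, 0]; check y·C column-wise:
  col T0: 2·0 + 1·-3 + 1·3 = 0
  col T1: 2·-1 + 1·2 + 1·0 + 0·-4 = 0
  col T2: 0·2 + 2·0 + 1·0 + 1·0 + 0·-2 = 0
  col T3: 0·2 + 2·0 + 1·0 + 1·0 + 0·-2 = 0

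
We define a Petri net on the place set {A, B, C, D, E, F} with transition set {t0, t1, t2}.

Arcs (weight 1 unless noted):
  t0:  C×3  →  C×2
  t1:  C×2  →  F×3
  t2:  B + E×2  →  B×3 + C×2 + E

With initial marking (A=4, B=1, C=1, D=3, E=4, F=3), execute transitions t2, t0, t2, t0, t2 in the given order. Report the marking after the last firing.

step 1: fire t2:  (A=4, B=1, C=1, D=3, E=4, F=3) → (A=4, B=3, C=3, D=3, E=3, F=3)
step 2: fire t0:  (A=4, B=3, C=3, D=3, E=3, F=3) → (A=4, B=3, C=2, D=3, E=3, F=3)
step 3: fire t2:  (A=4, B=3, C=2, D=3, E=3, F=3) → (A=4, B=5, C=4, D=3, E=2, F=3)
step 4: fire t0:  (A=4, B=5, C=4, D=3, E=2, F=3) → (A=4, B=5, C=3, D=3, E=2, F=3)
step 5: fire t2:  (A=4, B=5, C=3, D=3, E=2, F=3) → (A=4, B=7, C=5, D=3, E=1, F=3)

(A=4, B=7, C=5, D=3, E=1, F=3)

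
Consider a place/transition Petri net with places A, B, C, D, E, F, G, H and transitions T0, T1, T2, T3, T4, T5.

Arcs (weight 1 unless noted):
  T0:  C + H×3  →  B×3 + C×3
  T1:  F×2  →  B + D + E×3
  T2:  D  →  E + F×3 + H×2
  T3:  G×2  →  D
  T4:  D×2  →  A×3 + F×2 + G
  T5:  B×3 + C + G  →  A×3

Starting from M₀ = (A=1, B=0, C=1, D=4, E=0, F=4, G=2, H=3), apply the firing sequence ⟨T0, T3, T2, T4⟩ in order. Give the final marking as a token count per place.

(A=4, B=3, C=3, D=2, E=1, F=9, G=1, H=2)

step 1: fire T0:  (A=1, B=0, C=1, D=4, E=0, F=4, G=2, H=3) → (A=1, B=3, C=3, D=4, E=0, F=4, G=2, H=0)
step 2: fire T3:  (A=1, B=3, C=3, D=4, E=0, F=4, G=2, H=0) → (A=1, B=3, C=3, D=5, E=0, F=4, G=0, H=0)
step 3: fire T2:  (A=1, B=3, C=3, D=5, E=0, F=4, G=0, H=0) → (A=1, B=3, C=3, D=4, E=1, F=7, G=0, H=2)
step 4: fire T4:  (A=1, B=3, C=3, D=4, E=1, F=7, G=0, H=2) → (A=4, B=3, C=3, D=2, E=1, F=9, G=1, H=2)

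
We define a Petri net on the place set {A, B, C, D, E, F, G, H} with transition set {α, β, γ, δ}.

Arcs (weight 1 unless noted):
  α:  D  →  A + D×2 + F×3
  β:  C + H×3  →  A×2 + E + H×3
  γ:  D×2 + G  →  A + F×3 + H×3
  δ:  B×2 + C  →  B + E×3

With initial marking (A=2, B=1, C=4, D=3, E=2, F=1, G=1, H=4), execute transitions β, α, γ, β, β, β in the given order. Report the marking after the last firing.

(A=12, B=1, C=0, D=2, E=6, F=7, G=0, H=7)

step 1: fire β:  (A=2, B=1, C=4, D=3, E=2, F=1, G=1, H=4) → (A=4, B=1, C=3, D=3, E=3, F=1, G=1, H=4)
step 2: fire α:  (A=4, B=1, C=3, D=3, E=3, F=1, G=1, H=4) → (A=5, B=1, C=3, D=4, E=3, F=4, G=1, H=4)
step 3: fire γ:  (A=5, B=1, C=3, D=4, E=3, F=4, G=1, H=4) → (A=6, B=1, C=3, D=2, E=3, F=7, G=0, H=7)
step 4: fire β:  (A=6, B=1, C=3, D=2, E=3, F=7, G=0, H=7) → (A=8, B=1, C=2, D=2, E=4, F=7, G=0, H=7)
step 5: fire β:  (A=8, B=1, C=2, D=2, E=4, F=7, G=0, H=7) → (A=10, B=1, C=1, D=2, E=5, F=7, G=0, H=7)
step 6: fire β:  (A=10, B=1, C=1, D=2, E=5, F=7, G=0, H=7) → (A=12, B=1, C=0, D=2, E=6, F=7, G=0, H=7)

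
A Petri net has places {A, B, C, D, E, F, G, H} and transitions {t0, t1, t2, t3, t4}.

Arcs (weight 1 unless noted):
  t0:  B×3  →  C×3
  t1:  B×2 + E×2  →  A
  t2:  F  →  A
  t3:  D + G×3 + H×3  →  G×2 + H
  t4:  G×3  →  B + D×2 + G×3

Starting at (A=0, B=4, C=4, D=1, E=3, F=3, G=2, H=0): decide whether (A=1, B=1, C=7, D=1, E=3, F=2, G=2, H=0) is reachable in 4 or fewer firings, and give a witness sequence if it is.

YES — reachable via ⟨t0, t2⟩ (2 firings)

step 1: fire t0:  (A=0, B=4, C=4, D=1, E=3, F=3, G=2, H=0) → (A=0, B=1, C=7, D=1, E=3, F=3, G=2, H=0)
step 2: fire t2:  (A=0, B=1, C=7, D=1, E=3, F=3, G=2, H=0) → (A=1, B=1, C=7, D=1, E=3, F=2, G=2, H=0)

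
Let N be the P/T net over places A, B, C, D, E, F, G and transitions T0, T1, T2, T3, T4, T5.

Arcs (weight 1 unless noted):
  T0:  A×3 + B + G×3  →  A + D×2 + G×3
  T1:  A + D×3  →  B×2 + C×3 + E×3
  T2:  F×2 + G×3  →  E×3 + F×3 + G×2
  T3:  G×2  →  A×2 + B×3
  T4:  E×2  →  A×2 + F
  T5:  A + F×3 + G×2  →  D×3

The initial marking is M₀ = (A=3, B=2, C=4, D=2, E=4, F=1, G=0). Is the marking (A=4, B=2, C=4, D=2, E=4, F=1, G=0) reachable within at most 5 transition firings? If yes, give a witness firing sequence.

NO — not reachable within 5 firings

depth 0: 1 marking
depth 1: 2 markings reached so far
depth 2: 3 markings reached so far
depth 3: 3 markings reached so far
(frontier empty at depth 3; search complete)
target is not among the 3 markings reachable within 5 steps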